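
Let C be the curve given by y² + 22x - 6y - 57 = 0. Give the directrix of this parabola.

Only y is squared. Complete the square in y: (y - 3)² = -22(x - 3).
Vertex (3, 3); 4p = -22 so p = -11/2. Opens left.
Directrix is the vertical line x = h − p = 3 − (-11/2) = 17/2.

x = 17/2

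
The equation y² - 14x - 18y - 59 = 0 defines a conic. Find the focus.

Only y is squared. Complete the square in y: (y - 9)² = 14(x + 10).
Vertex (-10, 9); 4p = 14 so p = 7/2. Opens right.
Focus is p units from the vertex along the axis: (h + p, k).

(-13/2, 9)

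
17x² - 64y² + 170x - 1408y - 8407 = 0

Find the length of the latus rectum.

Collect terms: 17(x² + 10x) -64(y² + 22y) = 8407
Complete the square: 17(x + 5)² -64(y + 11)² = 8407 + 425 - 7744 = 1088
Divide through by 1088 to get (x + 5)²/64 - (y + 11)²/17 = 1.
Hyperbola, center (-5, -11), transverse axis horizontal; a² = 64, b² = 17.
Latus rectum length = 2b²/a = 2·17/8 = 17/4.

17/4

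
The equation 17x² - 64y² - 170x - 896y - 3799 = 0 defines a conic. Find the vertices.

Rearranging, 17(x² - 10x) -64(y² + 14y) = 3799.
Complete the square: 17(x - 5)² -64(y + 7)² = 3799 + 425 - 3136 = 1088
Divide through by 1088 to get (x - 5)²/64 - (y + 7)²/17 = 1.
Hyperbola, center (5, -7), transverse axis horizontal; a² = 64, b² = 17.
a = 8. Vertices at (h ± a, k).

(-3, -7) and (13, -7)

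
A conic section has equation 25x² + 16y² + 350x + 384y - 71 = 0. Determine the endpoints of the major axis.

(-7, -27) and (-7, 3)

25(x² + 14x) + 16(y² + 24y) = 71
Complete the square in x and y: 25(x + 7)² + 16(y + 12)² = 71 + 1225 + 2304 = 3600
Divide through by 3600 to get (x + 7)²/144 + (y + 12)²/225 = 1.
Ellipse, center (-7, -12), major axis vertical; a² = 225, b² = 144.
a = 15. Vertices at (h, k ± a).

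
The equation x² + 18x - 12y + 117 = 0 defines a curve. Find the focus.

Only x is squared. Complete the square in x: (x + 9)² = 12(y - 3).
Vertex (-9, 3); 4p = 12 so p = 3. Opens up.
Focus is p units from the vertex along the axis: (h, k + p).

(-9, 6)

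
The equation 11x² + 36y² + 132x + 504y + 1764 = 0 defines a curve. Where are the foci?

Collect terms: 11(x² + 12x) + 36(y² + 14y) = -1764
Completing the square gives 11(x + 6)² + 36(y + 7)² = -1764 + 396 + 1764 = 396.
Dividing both sides by 396: (x + 6)²/36 + (y + 7)²/11 = 1
Ellipse, center (-6, -7), major axis horizontal; a² = 36, b² = 11.
c² = a² - b² = 36 - 11 = 25, so c = 5.
Foci lie on the horizontal axis through the center: (h ± c, k).

(-11, -7) and (-1, -7)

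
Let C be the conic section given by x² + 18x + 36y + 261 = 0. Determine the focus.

(-9, -14)

Only x is squared. Complete the square in x: (x + 9)² = -36(y + 5).
Vertex (-9, -5); 4p = -36 so p = -9. Opens down.
Focus is p units from the vertex along the axis: (h, k + p).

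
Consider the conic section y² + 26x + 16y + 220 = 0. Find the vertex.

(-6, -8)

Only y is squared. Complete the square in y: (y + 8)² = -26(x + 6).
Vertex (-6, -8); 4p = -26 so p = -13/2. Opens left.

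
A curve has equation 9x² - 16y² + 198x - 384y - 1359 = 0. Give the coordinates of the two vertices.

9(x² + 22x) -16(y² + 24y) = 1359
9(x + 11)² -16(y + 12)² = 1359 + 1089 - 2304 = 144
Divide by 144: (x + 11)²/16 - (y + 12)²/9 = 1
Hyperbola, center (-11, -12), transverse axis horizontal; a² = 16, b² = 9.
a = 4. Vertices at (h ± a, k).

(-15, -12) and (-7, -12)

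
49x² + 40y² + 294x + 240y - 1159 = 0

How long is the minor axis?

4√10

49(x² + 6x) + 40(y² + 6y) = 1159
Complete the square: 49(x + 3)² + 40(y + 3)² = 1159 + 441 + 360 = 1960
Divide by 1960: (x + 3)²/40 + (y + 3)²/49 = 1
Ellipse, center (-3, -3), major axis vertical; a² = 49, b² = 40.
b² = 40 so b = 2√10; the minor axis has length 2b = 4√10.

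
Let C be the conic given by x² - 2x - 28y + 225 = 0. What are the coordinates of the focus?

Only x is squared. Complete the square in x: (x - 1)² = 28(y - 8).
Vertex (1, 8); 4p = 28 so p = 7. Opens up.
Focus is p units from the vertex along the axis: (h, k + p).

(1, 15)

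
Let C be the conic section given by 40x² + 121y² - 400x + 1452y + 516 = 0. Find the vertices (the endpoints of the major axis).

(-6, -6) and (16, -6)

Group: 40(x² - 10x) + 121(y² + 12y) = -516
40(x - 5)² + 121(y + 6)² = -516 + 1000 + 4356 = 4840
Divide by 4840: (x - 5)²/121 + (y + 6)²/40 = 1
Ellipse, center (5, -6), major axis horizontal; a² = 121, b² = 40.
a = 11. Vertices at (h ± a, k).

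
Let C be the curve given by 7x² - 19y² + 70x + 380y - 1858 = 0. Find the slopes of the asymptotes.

√133/19 and -√133/19

Group the x- and y-terms: 7(x² + 10x) -19(y² - 20y) = 1858
Complete the square: 7(x + 5)² -19(y - 10)² = 1858 + 175 - 1900 = 133
Divide by 133: (x + 5)²/19 - (y - 10)²/7 = 1
Hyperbola, center (-5, 10), transverse axis horizontal; a² = 19, b² = 7.
For a horizontal hyperbola the asymptotes have slope ±b/a.
Here that is ±√7/√19 = ±√133/19.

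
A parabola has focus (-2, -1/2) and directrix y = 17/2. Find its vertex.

(-2, 4)

The vertex is the midpoint between the focus and the directrix along the axis of symmetry.
Axis is vertical (directrix is horizontal). Vertex y-coordinate = (-1/2 + 17/2)/2 = 4; x-coordinate = -2.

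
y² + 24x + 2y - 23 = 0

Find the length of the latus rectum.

24

Only y is squared. Complete the square in y: (y + 1)² = -24(x - 1).
Vertex (1, -1); 4p = -24 so p = -6. Opens left.
Latus rectum length = |4p| = 24.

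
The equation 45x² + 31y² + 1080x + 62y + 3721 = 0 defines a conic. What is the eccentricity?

Group: 45(x² + 24x) + 31(y² + 2y) = -3721
45(x + 12)² + 31(y + 1)² = -3721 + 6480 + 31 = 2790
Divide by 2790: (x + 12)²/62 + (y + 1)²/90 = 1
Ellipse, center (-12, -1), major axis vertical; a² = 90, b² = 62.
c² = a² - b² = 28, so c = 2√7.
e = c/a = 2√7/3√10 = √70/15.

e = √70/15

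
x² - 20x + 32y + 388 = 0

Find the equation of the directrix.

y = -1

Only x is squared. Complete the square in x: (x - 10)² = -32(y + 9).
Vertex (10, -9); 4p = -32 so p = -8. Opens down.
Directrix is the horizontal line y = k − p = -9 − (-8) = -1.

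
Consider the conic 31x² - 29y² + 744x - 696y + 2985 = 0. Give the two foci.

(-12, -12 - 6√5) and (-12, -12 + 6√5)

Group the x- and y-terms: 31(x² + 24x) -29(y² + 24y) = -2985
31(x + 12)² -29(y + 12)² = -2985 + 4464 - 4176 = -2697
Divide by -2697: (y + 12)²/93 - (x + 12)²/87 = 1
Hyperbola, center (-12, -12), transverse axis vertical; a² = 93, b² = 87.
c² = a² + b² = 93 + 87 = 180, so c = 6√5.
Foci lie on the vertical axis through the center: (h, k ± c).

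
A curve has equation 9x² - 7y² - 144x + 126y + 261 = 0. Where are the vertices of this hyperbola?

9(x² - 16x) -7(y² - 18y) = -261
9(x - 8)² -7(y - 9)² = -261 + 576 - 567 = -252
Dividing both sides by -252: (y - 9)²/36 - (x - 8)²/28 = 1
Hyperbola, center (8, 9), transverse axis vertical; a² = 36, b² = 28.
a = 6. Vertices at (h, k ± a).

(8, 3) and (8, 15)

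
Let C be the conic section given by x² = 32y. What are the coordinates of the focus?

(0, 8)

Vertex (0, 0); 4p = 32 so p = 8. Opens up.
Focus is p units from the vertex along the axis: (h, k + p).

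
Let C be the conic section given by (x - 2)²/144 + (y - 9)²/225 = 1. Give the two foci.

(2, 0) and (2, 18)

Center (2, 9). The larger denominator 225 sits under the y-term, so the major axis is vertical; a² = 225, b² = 144.
c² = a² - b² = 225 - 144 = 81, so c = 9.
Foci lie on the vertical axis through the center: (h, k ± c).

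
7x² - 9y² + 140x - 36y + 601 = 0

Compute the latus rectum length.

Group: 7(x² + 20x) -9(y² + 4y) = -601
Complete the square in x and y: 7(x + 10)² -9(y + 2)² = -601 + 700 - 36 = 63
Dividing both sides by 63: (x + 10)²/9 - (y + 2)²/7 = 1
Hyperbola, center (-10, -2), transverse axis horizontal; a² = 9, b² = 7.
Latus rectum length = 2b²/a = 2·7/3 = 14/3.

14/3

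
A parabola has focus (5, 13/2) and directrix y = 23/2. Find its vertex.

(5, 9)

The vertex is the midpoint between the focus and the directrix along the axis of symmetry.
Axis is vertical (directrix is horizontal). Vertex y-coordinate = (13/2 + 23/2)/2 = 9; x-coordinate = 5.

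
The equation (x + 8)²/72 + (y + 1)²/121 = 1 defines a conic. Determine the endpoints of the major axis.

(-8, -12) and (-8, 10)

Center (-8, -1). The larger denominator 121 sits under the y-term, so the major axis is vertical; a² = 121, b² = 72.
a = 11. Vertices at (h, k ± a).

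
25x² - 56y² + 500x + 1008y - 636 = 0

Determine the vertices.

Group: 25(x² + 20x) -56(y² - 18y) = 636
Complete the square: 25(x + 10)² -56(y - 9)² = 636 + 2500 - 4536 = -1400
Divide by -1400: (y - 9)²/25 - (x + 10)²/56 = 1
Hyperbola, center (-10, 9), transverse axis vertical; a² = 25, b² = 56.
a = 5. Vertices at (h, k ± a).

(-10, 4) and (-10, 14)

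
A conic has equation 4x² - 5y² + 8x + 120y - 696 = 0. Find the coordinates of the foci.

Group the x- and y-terms: 4(x² + 2x) -5(y² - 24y) = 696
Complete the square: 4(x + 1)² -5(y - 12)² = 696 + 4 - 720 = -20
Divide through by -20 to get (y - 12)²/4 - (x + 1)²/5 = 1.
Hyperbola, center (-1, 12), transverse axis vertical; a² = 4, b² = 5.
c² = a² + b² = 4 + 5 = 9, so c = 3.
Foci lie on the vertical axis through the center: (h, k ± c).

(-1, 9) and (-1, 15)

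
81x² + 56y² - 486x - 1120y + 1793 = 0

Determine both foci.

(3, 5) and (3, 15)

Collect terms: 81(x² - 6x) + 56(y² - 20y) = -1793
81(x - 3)² + 56(y - 10)² = -1793 + 729 + 5600 = 4536
Dividing both sides by 4536: (x - 3)²/56 + (y - 10)²/81 = 1
Ellipse, center (3, 10), major axis vertical; a² = 81, b² = 56.
c² = a² - b² = 81 - 56 = 25, so c = 5.
Foci lie on the vertical axis through the center: (h, k ± c).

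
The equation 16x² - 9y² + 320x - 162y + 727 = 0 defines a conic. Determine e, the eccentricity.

Group the x- and y-terms: 16(x² + 20x) -9(y² + 18y) = -727
Complete the square in x and y: 16(x + 10)² -9(y + 9)² = -727 + 1600 - 729 = 144
Dividing both sides by 144: (x + 10)²/9 - (y + 9)²/16 = 1
Hyperbola, center (-10, -9), transverse axis horizontal; a² = 9, b² = 16.
c² = a² + b² = 25, so c = 5.
e = c/a = 5/3.

e = 5/3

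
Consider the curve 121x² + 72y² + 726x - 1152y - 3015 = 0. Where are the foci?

Rearranging, 121(x² + 6x) + 72(y² - 16y) = 3015.
Completing the square gives 121(x + 3)² + 72(y - 8)² = 3015 + 1089 + 4608 = 8712.
Divide through by 8712 to get (x + 3)²/72 + (y - 8)²/121 = 1.
Ellipse, center (-3, 8), major axis vertical; a² = 121, b² = 72.
c² = a² - b² = 121 - 72 = 49, so c = 7.
Foci lie on the vertical axis through the center: (h, k ± c).

(-3, 1) and (-3, 15)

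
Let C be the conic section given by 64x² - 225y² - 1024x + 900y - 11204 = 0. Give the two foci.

(-9, 2) and (25, 2)

Collect terms: 64(x² - 16x) -225(y² - 4y) = 11204
Complete the square: 64(x - 8)² -225(y - 2)² = 11204 + 4096 - 900 = 14400
Dividing both sides by 14400: (x - 8)²/225 - (y - 2)²/64 = 1
Hyperbola, center (8, 2), transverse axis horizontal; a² = 225, b² = 64.
c² = a² + b² = 225 + 64 = 289, so c = 17.
Foci lie on the horizontal axis through the center: (h ± c, k).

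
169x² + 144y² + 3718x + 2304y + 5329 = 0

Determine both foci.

169(x² + 22x) + 144(y² + 16y) = -5329
169(x + 11)² + 144(y + 8)² = -5329 + 20449 + 9216 = 24336
Divide through by 24336 to get (x + 11)²/144 + (y + 8)²/169 = 1.
Ellipse, center (-11, -8), major axis vertical; a² = 169, b² = 144.
c² = a² - b² = 169 - 144 = 25, so c = 5.
Foci lie on the vertical axis through the center: (h, k ± c).

(-11, -13) and (-11, -3)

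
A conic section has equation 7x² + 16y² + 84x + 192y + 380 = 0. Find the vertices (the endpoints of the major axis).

Collect terms: 7(x² + 12x) + 16(y² + 12y) = -380
Completing the square gives 7(x + 6)² + 16(y + 6)² = -380 + 252 + 576 = 448.
Divide through by 448 to get (x + 6)²/64 + (y + 6)²/28 = 1.
Ellipse, center (-6, -6), major axis horizontal; a² = 64, b² = 28.
a = 8. Vertices at (h ± a, k).

(-14, -6) and (2, -6)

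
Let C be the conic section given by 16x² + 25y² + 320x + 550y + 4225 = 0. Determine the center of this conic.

Rearranging, 16(x² + 20x) + 25(y² + 22y) = -4225.
Complete the square: 16(x + 10)² + 25(y + 11)² = -4225 + 1600 + 3025 = 400
Divide through by 400 to get (x + 10)²/25 + (y + 11)²/16 = 1.
Ellipse with center (-10, -11).

(-10, -11)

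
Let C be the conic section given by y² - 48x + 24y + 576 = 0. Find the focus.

Only y is squared. Complete the square in y: (y + 12)² = 48(x - 9).
Vertex (9, -12); 4p = 48 so p = 12. Opens right.
Focus is p units from the vertex along the axis: (h + p, k).

(21, -12)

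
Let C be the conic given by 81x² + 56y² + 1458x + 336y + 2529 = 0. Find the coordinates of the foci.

(-9, -8) and (-9, 2)

81(x² + 18x) + 56(y² + 6y) = -2529
Complete the square in x and y: 81(x + 9)² + 56(y + 3)² = -2529 + 6561 + 504 = 4536
Divide through by 4536 to get (x + 9)²/56 + (y + 3)²/81 = 1.
Ellipse, center (-9, -3), major axis vertical; a² = 81, b² = 56.
c² = a² - b² = 81 - 56 = 25, so c = 5.
Foci lie on the vertical axis through the center: (h, k ± c).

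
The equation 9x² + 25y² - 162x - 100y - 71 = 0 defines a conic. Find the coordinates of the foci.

(1, 2) and (17, 2)

9(x² - 18x) + 25(y² - 4y) = 71
Completing the square gives 9(x - 9)² + 25(y - 2)² = 71 + 729 + 100 = 900.
Dividing both sides by 900: (x - 9)²/100 + (y - 2)²/36 = 1
Ellipse, center (9, 2), major axis horizontal; a² = 100, b² = 36.
c² = a² - b² = 100 - 36 = 64, so c = 8.
Foci lie on the horizontal axis through the center: (h ± c, k).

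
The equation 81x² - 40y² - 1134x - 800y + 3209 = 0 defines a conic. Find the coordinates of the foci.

Collect terms: 81(x² - 14x) -40(y² + 20y) = -3209
81(x - 7)² -40(y + 10)² = -3209 + 3969 - 4000 = -3240
Dividing both sides by -3240: (y + 10)²/81 - (x - 7)²/40 = 1
Hyperbola, center (7, -10), transverse axis vertical; a² = 81, b² = 40.
c² = a² + b² = 81 + 40 = 121, so c = 11.
Foci lie on the vertical axis through the center: (h, k ± c).

(7, -21) and (7, 1)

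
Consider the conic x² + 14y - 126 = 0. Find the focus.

(0, 11/2)

Only x is squared. Complete the square in x: x² = -14(y - 9).
Vertex (0, 9); 4p = -14 so p = -7/2. Opens down.
Focus is p units from the vertex along the axis: (h, k + p).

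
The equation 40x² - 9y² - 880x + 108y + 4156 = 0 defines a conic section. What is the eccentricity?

Group the x- and y-terms: 40(x² - 22x) -9(y² - 12y) = -4156
Complete the square: 40(x - 11)² -9(y - 6)² = -4156 + 4840 - 324 = 360
Divide through by 360 to get (x - 11)²/9 - (y - 6)²/40 = 1.
Hyperbola, center (11, 6), transverse axis horizontal; a² = 9, b² = 40.
c² = a² + b² = 49, so c = 7.
e = c/a = 7/3.

e = 7/3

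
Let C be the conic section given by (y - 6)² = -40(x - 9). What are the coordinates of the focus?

(-1, 6)

Vertex (9, 6); 4p = -40 so p = -10. Opens left.
Focus is p units from the vertex along the axis: (h + p, k).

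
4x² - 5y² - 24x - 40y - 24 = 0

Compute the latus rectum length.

Group the x- and y-terms: 4(x² - 6x) -5(y² + 8y) = 24
4(x - 3)² -5(y + 4)² = 24 + 36 - 80 = -20
Dividing both sides by -20: (y + 4)²/4 - (x - 3)²/5 = 1
Hyperbola, center (3, -4), transverse axis vertical; a² = 4, b² = 5.
Latus rectum length = 2b²/a = 2·5/2 = 5.

5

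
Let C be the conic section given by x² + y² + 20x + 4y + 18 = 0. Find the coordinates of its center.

(-10, -2)

Group the x- and y-terms: (x² + 20x) + (y² + 4y) = -18
Completing the square gives (x + 10)² + (y + 2)² = -18 + 100 + 4 = 86.
So (x + 10)² + (y + 2)² = 86.
Circle centered at (-10, -2) with r² = 86.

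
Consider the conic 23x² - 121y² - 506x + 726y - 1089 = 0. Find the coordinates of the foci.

(-1, 3) and (23, 3)

Group the x- and y-terms: 23(x² - 22x) -121(y² - 6y) = 1089
23(x - 11)² -121(y - 3)² = 1089 + 2783 - 1089 = 2783
Divide through by 2783 to get (x - 11)²/121 - (y - 3)²/23 = 1.
Hyperbola, center (11, 3), transverse axis horizontal; a² = 121, b² = 23.
c² = a² + b² = 121 + 23 = 144, so c = 12.
Foci lie on the horizontal axis through the center: (h ± c, k).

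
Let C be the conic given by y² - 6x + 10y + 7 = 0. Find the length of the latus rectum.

Only y is squared. Complete the square in y: (y + 5)² = 6(x + 3).
Vertex (-3, -5); 4p = 6 so p = 3/2. Opens right.
Latus rectum length = |4p| = 6.

6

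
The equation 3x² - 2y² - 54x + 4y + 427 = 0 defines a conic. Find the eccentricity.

e = √15/3

Group the x- and y-terms: 3(x² - 18x) -2(y² - 2y) = -427
Complete the square: 3(x - 9)² -2(y - 1)² = -427 + 243 - 2 = -186
Divide by -186: (y - 1)²/93 - (x - 9)²/62 = 1
Hyperbola, center (9, 1), transverse axis vertical; a² = 93, b² = 62.
c² = a² + b² = 155, so c = √155.
e = c/a = √155/√93 = √15/3.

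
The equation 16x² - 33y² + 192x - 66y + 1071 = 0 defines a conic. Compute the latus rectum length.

33/2

Group the x- and y-terms: 16(x² + 12x) -33(y² + 2y) = -1071
Complete the square: 16(x + 6)² -33(y + 1)² = -1071 + 576 - 33 = -528
Divide through by -528 to get (y + 1)²/16 - (x + 6)²/33 = 1.
Hyperbola, center (-6, -1), transverse axis vertical; a² = 16, b² = 33.
Latus rectum length = 2b²/a = 2·33/4 = 33/2.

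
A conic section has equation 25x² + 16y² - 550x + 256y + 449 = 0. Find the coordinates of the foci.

25(x² - 22x) + 16(y² + 16y) = -449
Complete the square: 25(x - 11)² + 16(y + 8)² = -449 + 3025 + 1024 = 3600
Divide through by 3600 to get (x - 11)²/144 + (y + 8)²/225 = 1.
Ellipse, center (11, -8), major axis vertical; a² = 225, b² = 144.
c² = a² - b² = 225 - 144 = 81, so c = 9.
Foci lie on the vertical axis through the center: (h, k ± c).

(11, -17) and (11, 1)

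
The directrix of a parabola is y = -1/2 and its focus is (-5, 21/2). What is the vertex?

The vertex is the midpoint between the focus and the directrix along the axis of symmetry.
Axis is vertical (directrix is horizontal). Vertex y-coordinate = (21/2 + (-1/2))/2 = 5; x-coordinate = -5.

(-5, 5)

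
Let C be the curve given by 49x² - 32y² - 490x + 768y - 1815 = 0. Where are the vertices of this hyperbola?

Rearranging, 49(x² - 10x) -32(y² - 24y) = 1815.
Completing the square gives 49(x - 5)² -32(y - 12)² = 1815 + 1225 - 4608 = -1568.
Divide through by -1568 to get (y - 12)²/49 - (x - 5)²/32 = 1.
Hyperbola, center (5, 12), transverse axis vertical; a² = 49, b² = 32.
a = 7. Vertices at (h, k ± a).

(5, 5) and (5, 19)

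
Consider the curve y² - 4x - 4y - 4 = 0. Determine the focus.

Only y is squared. Complete the square in y: (y - 2)² = 4(x + 2).
Vertex (-2, 2); 4p = 4 so p = 1. Opens right.
Focus is p units from the vertex along the axis: (h + p, k).

(-1, 2)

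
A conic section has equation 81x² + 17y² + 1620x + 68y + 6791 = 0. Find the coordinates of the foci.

(-10, -10) and (-10, 6)

Collect terms: 81(x² + 20x) + 17(y² + 4y) = -6791
Completing the square gives 81(x + 10)² + 17(y + 2)² = -6791 + 8100 + 68 = 1377.
Divide by 1377: (x + 10)²/17 + (y + 2)²/81 = 1
Ellipse, center (-10, -2), major axis vertical; a² = 81, b² = 17.
c² = a² - b² = 81 - 17 = 64, so c = 8.
Foci lie on the vertical axis through the center: (h, k ± c).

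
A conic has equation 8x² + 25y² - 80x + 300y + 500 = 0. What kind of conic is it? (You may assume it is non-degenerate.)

No xy term. Coefficients of x² and y² are A = 8, C = 25.
A and C have the same sign but A ≠ C ⇒ ellipse.

ellipse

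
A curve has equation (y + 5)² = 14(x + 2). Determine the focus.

(3/2, -5)

Vertex (-2, -5); 4p = 14 so p = 7/2. Opens right.
Focus is p units from the vertex along the axis: (h + p, k).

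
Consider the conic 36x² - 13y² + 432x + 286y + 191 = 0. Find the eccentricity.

e = 7/6

36(x² + 12x) -13(y² - 22y) = -191
Completing the square gives 36(x + 6)² -13(y - 11)² = -191 + 1296 - 1573 = -468.
Divide by -468: (y - 11)²/36 - (x + 6)²/13 = 1
Hyperbola, center (-6, 11), transverse axis vertical; a² = 36, b² = 13.
c² = a² + b² = 49, so c = 7.
e = c/a = 7/6.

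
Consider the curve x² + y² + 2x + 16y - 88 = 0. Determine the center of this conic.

Group the x- and y-terms: (x² + 2x) + (y² + 16y) = 88
(x + 1)² + (y + 8)² = 88 + 1 + 64 = 153
So (x + 1)² + (y + 8)² = 153.
Circle centered at (-1, -8) with r² = 153.

(-1, -8)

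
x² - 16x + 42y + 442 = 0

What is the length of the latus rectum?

Only x is squared. Complete the square in x: (x - 8)² = -42(y + 9).
Vertex (8, -9); 4p = -42 so p = -21/2. Opens down.
Latus rectum length = |4p| = 42.

42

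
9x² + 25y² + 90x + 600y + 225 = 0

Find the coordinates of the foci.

Collect terms: 9(x² + 10x) + 25(y² + 24y) = -225
Complete the square: 9(x + 5)² + 25(y + 12)² = -225 + 225 + 3600 = 3600
Divide through by 3600 to get (x + 5)²/400 + (y + 12)²/144 = 1.
Ellipse, center (-5, -12), major axis horizontal; a² = 400, b² = 144.
c² = a² - b² = 400 - 144 = 256, so c = 16.
Foci lie on the horizontal axis through the center: (h ± c, k).

(-21, -12) and (11, -12)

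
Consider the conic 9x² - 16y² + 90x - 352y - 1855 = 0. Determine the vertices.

Group the x- and y-terms: 9(x² + 10x) -16(y² + 22y) = 1855
Completing the square gives 9(x + 5)² -16(y + 11)² = 1855 + 225 - 1936 = 144.
Dividing both sides by 144: (x + 5)²/16 - (y + 11)²/9 = 1
Hyperbola, center (-5, -11), transverse axis horizontal; a² = 16, b² = 9.
a = 4. Vertices at (h ± a, k).

(-9, -11) and (-1, -11)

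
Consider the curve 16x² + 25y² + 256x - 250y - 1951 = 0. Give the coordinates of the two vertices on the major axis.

16(x² + 16x) + 25(y² - 10y) = 1951
Complete the square in x and y: 16(x + 8)² + 25(y - 5)² = 1951 + 1024 + 625 = 3600
Divide by 3600: (x + 8)²/225 + (y - 5)²/144 = 1
Ellipse, center (-8, 5), major axis horizontal; a² = 225, b² = 144.
a = 15. Vertices at (h ± a, k).

(-23, 5) and (7, 5)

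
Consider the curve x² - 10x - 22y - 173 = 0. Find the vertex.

Only x is squared. Complete the square in x: (x - 5)² = 22(y + 9).
Vertex (5, -9); 4p = 22 so p = 11/2. Opens up.

(5, -9)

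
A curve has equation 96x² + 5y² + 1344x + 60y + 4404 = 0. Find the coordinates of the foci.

(-7, -6 - √91) and (-7, -6 + √91)

96(x² + 14x) + 5(y² + 12y) = -4404
Complete the square in x and y: 96(x + 7)² + 5(y + 6)² = -4404 + 4704 + 180 = 480
Divide through by 480 to get (x + 7)²/5 + (y + 6)²/96 = 1.
Ellipse, center (-7, -6), major axis vertical; a² = 96, b² = 5.
c² = a² - b² = 96 - 5 = 91, so c = √91.
Foci lie on the vertical axis through the center: (h, k ± c).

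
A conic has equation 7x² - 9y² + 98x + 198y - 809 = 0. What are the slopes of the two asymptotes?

√7/3 and -√7/3

Group: 7(x² + 14x) -9(y² - 22y) = 809
Complete the square in x and y: 7(x + 7)² -9(y - 11)² = 809 + 343 - 1089 = 63
Divide through by 63 to get (x + 7)²/9 - (y - 11)²/7 = 1.
Hyperbola, center (-7, 11), transverse axis horizontal; a² = 9, b² = 7.
For a horizontal hyperbola the asymptotes have slope ±b/a.
Here that is ±√7/3.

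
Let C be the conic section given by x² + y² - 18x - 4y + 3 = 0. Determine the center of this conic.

Collect terms: (x² - 18x) + (y² - 4y) = -3
Complete the square: (x - 9)² + (y - 2)² = -3 + 81 + 4 = 82
So (x - 9)² + (y - 2)² = 82.
Circle centered at (9, 2) with r² = 82.

(9, 2)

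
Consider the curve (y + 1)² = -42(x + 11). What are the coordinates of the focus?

Vertex (-11, -1); 4p = -42 so p = -21/2. Opens left.
Focus is p units from the vertex along the axis: (h + p, k).

(-43/2, -1)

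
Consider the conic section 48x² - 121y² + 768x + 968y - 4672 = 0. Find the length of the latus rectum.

Group: 48(x² + 16x) -121(y² - 8y) = 4672
Complete the square: 48(x + 8)² -121(y - 4)² = 4672 + 3072 - 1936 = 5808
Divide through by 5808 to get (x + 8)²/121 - (y - 4)²/48 = 1.
Hyperbola, center (-8, 4), transverse axis horizontal; a² = 121, b² = 48.
Latus rectum length = 2b²/a = 2·48/11 = 96/11.

96/11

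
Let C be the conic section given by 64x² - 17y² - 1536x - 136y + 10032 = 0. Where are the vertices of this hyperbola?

Collect terms: 64(x² - 24x) -17(y² + 8y) = -10032
Complete the square in x and y: 64(x - 12)² -17(y + 4)² = -10032 + 9216 - 272 = -1088
Dividing both sides by -1088: (y + 4)²/64 - (x - 12)²/17 = 1
Hyperbola, center (12, -4), transverse axis vertical; a² = 64, b² = 17.
a = 8. Vertices at (h, k ± a).

(12, -12) and (12, 4)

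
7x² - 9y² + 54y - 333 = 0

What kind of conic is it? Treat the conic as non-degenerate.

No xy term. Coefficients of x² and y² are A = 7, C = -9.
A and C have opposite signs ⇒ hyperbola.

hyperbola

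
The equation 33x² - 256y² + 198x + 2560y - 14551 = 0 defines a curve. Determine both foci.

Rearranging, 33(x² + 6x) -256(y² - 10y) = 14551.
Completing the square gives 33(x + 3)² -256(y - 5)² = 14551 + 297 - 6400 = 8448.
Divide through by 8448 to get (x + 3)²/256 - (y - 5)²/33 = 1.
Hyperbola, center (-3, 5), transverse axis horizontal; a² = 256, b² = 33.
c² = a² + b² = 256 + 33 = 289, so c = 17.
Foci lie on the horizontal axis through the center: (h ± c, k).

(-20, 5) and (14, 5)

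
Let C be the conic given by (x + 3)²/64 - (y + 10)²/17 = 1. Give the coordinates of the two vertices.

(-11, -10) and (5, -10)

Center (-3, -10). The positive term is the x-term, so the transverse axis is horizontal; a² = 64, b² = 17.
a = 8. Vertices at (h ± a, k).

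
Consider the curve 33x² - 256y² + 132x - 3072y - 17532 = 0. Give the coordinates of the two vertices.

(-18, -6) and (14, -6)

Rearranging, 33(x² + 4x) -256(y² + 12y) = 17532.
33(x + 2)² -256(y + 6)² = 17532 + 132 - 9216 = 8448
Dividing both sides by 8448: (x + 2)²/256 - (y + 6)²/33 = 1
Hyperbola, center (-2, -6), transverse axis horizontal; a² = 256, b² = 33.
a = 16. Vertices at (h ± a, k).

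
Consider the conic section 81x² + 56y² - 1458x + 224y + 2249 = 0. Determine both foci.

Collect terms: 81(x² - 18x) + 56(y² + 4y) = -2249
Completing the square gives 81(x - 9)² + 56(y + 2)² = -2249 + 6561 + 224 = 4536.
Dividing both sides by 4536: (x - 9)²/56 + (y + 2)²/81 = 1
Ellipse, center (9, -2), major axis vertical; a² = 81, b² = 56.
c² = a² - b² = 81 - 56 = 25, so c = 5.
Foci lie on the vertical axis through the center: (h, k ± c).

(9, -7) and (9, 3)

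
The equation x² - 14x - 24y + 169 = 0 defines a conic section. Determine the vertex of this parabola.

Only x is squared. Complete the square in x: (x - 7)² = 24(y - 5).
Vertex (7, 5); 4p = 24 so p = 6. Opens up.

(7, 5)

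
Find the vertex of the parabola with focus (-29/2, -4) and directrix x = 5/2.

The vertex is the midpoint between the focus and the directrix along the axis of symmetry.
Axis is horizontal (directrix is vertical). Vertex x-coordinate = (-29/2 + 5/2)/2 = -6; y-coordinate = -4.

(-6, -4)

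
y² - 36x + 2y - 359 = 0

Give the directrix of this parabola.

Only y is squared. Complete the square in y: (y + 1)² = 36(x + 10).
Vertex (-10, -1); 4p = 36 so p = 9. Opens right.
Directrix is the vertical line x = h − p = -10 − (9) = -19.

x = -19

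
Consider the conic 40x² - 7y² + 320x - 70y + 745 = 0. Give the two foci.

(-4, -5 - √47) and (-4, -5 + √47)

Group the x- and y-terms: 40(x² + 8x) -7(y² + 10y) = -745
40(x + 4)² -7(y + 5)² = -745 + 640 - 175 = -280
Divide by -280: (y + 5)²/40 - (x + 4)²/7 = 1
Hyperbola, center (-4, -5), transverse axis vertical; a² = 40, b² = 7.
c² = a² + b² = 40 + 7 = 47, so c = √47.
Foci lie on the vertical axis through the center: (h, k ± c).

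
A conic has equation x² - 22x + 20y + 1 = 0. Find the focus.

(11, 1)

Only x is squared. Complete the square in x: (x - 11)² = -20(y - 6).
Vertex (11, 6); 4p = -20 so p = -5. Opens down.
Focus is p units from the vertex along the axis: (h, k + p).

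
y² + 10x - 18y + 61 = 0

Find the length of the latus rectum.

10

Only y is squared. Complete the square in y: (y - 9)² = -10(x - 2).
Vertex (2, 9); 4p = -10 so p = -5/2. Opens left.
Latus rectum length = |4p| = 10.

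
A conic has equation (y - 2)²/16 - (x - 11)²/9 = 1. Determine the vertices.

(11, -2) and (11, 6)

Center (11, 2). The positive term is the y-term, so the transverse axis is vertical; a² = 16, b² = 9.
a = 4. Vertices at (h, k ± a).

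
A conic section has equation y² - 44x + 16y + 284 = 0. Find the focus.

(16, -8)

Only y is squared. Complete the square in y: (y + 8)² = 44(x - 5).
Vertex (5, -8); 4p = 44 so p = 11. Opens right.
Focus is p units from the vertex along the axis: (h + p, k).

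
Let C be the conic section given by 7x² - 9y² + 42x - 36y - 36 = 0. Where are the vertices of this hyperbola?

(-6, -2) and (0, -2)

Group the x- and y-terms: 7(x² + 6x) -9(y² + 4y) = 36
7(x + 3)² -9(y + 2)² = 36 + 63 - 36 = 63
Divide through by 63 to get (x + 3)²/9 - (y + 2)²/7 = 1.
Hyperbola, center (-3, -2), transverse axis horizontal; a² = 9, b² = 7.
a = 3. Vertices at (h ± a, k).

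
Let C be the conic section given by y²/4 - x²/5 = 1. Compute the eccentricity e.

e = 3/2

Center (0, 0). The positive term is the y-term, so the transverse axis is vertical; a² = 4, b² = 5.
c² = a² + b² = 9, so c = 3.
e = c/a = 3/2.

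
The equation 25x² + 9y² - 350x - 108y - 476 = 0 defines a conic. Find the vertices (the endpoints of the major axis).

(7, -9) and (7, 21)

Group the x- and y-terms: 25(x² - 14x) + 9(y² - 12y) = 476
Completing the square gives 25(x - 7)² + 9(y - 6)² = 476 + 1225 + 324 = 2025.
Divide through by 2025 to get (x - 7)²/81 + (y - 6)²/225 = 1.
Ellipse, center (7, 6), major axis vertical; a² = 225, b² = 81.
a = 15. Vertices at (h, k ± a).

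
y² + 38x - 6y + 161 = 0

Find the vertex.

Only y is squared. Complete the square in y: (y - 3)² = -38(x + 4).
Vertex (-4, 3); 4p = -38 so p = -19/2. Opens left.

(-4, 3)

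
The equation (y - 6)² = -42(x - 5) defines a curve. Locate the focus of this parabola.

Vertex (5, 6); 4p = -42 so p = -21/2. Opens left.
Focus is p units from the vertex along the axis: (h + p, k).

(-11/2, 6)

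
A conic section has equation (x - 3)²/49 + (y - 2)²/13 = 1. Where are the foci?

Center (3, 2). The larger denominator 49 sits under the x-term, so the major axis is horizontal; a² = 49, b² = 13.
c² = a² - b² = 49 - 13 = 36, so c = 6.
Foci lie on the horizontal axis through the center: (h ± c, k).

(-3, 2) and (9, 2)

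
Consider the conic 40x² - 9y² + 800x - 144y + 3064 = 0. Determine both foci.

40(x² + 20x) -9(y² + 16y) = -3064
Complete the square: 40(x + 10)² -9(y + 8)² = -3064 + 4000 - 576 = 360
Divide by 360: (x + 10)²/9 - (y + 8)²/40 = 1
Hyperbola, center (-10, -8), transverse axis horizontal; a² = 9, b² = 40.
c² = a² + b² = 9 + 40 = 49, so c = 7.
Foci lie on the horizontal axis through the center: (h ± c, k).

(-17, -8) and (-3, -8)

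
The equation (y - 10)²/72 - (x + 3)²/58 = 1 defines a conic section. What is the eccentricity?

e = √65/6

Center (-3, 10). The positive term is the y-term, so the transverse axis is vertical; a² = 72, b² = 58.
c² = a² + b² = 130, so c = √130.
e = c/a = √130/6√2 = √65/6.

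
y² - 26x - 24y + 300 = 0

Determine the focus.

Only y is squared. Complete the square in y: (y - 12)² = 26(x - 6).
Vertex (6, 12); 4p = 26 so p = 13/2. Opens right.
Focus is p units from the vertex along the axis: (h + p, k).

(25/2, 12)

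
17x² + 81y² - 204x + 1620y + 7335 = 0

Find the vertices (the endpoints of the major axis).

17(x² - 12x) + 81(y² + 20y) = -7335
Complete the square: 17(x - 6)² + 81(y + 10)² = -7335 + 612 + 8100 = 1377
Divide through by 1377 to get (x - 6)²/81 + (y + 10)²/17 = 1.
Ellipse, center (6, -10), major axis horizontal; a² = 81, b² = 17.
a = 9. Vertices at (h ± a, k).

(-3, -10) and (15, -10)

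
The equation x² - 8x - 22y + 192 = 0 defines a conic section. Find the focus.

Only x is squared. Complete the square in x: (x - 4)² = 22(y - 8).
Vertex (4, 8); 4p = 22 so p = 11/2. Opens up.
Focus is p units from the vertex along the axis: (h, k + p).

(4, 27/2)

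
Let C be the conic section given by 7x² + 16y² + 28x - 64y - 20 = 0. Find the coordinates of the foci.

7(x² + 4x) + 16(y² - 4y) = 20
Complete the square: 7(x + 2)² + 16(y - 2)² = 20 + 28 + 64 = 112
Divide by 112: (x + 2)²/16 + (y - 2)²/7 = 1
Ellipse, center (-2, 2), major axis horizontal; a² = 16, b² = 7.
c² = a² - b² = 16 - 7 = 9, so c = 3.
Foci lie on the horizontal axis through the center: (h ± c, k).

(-5, 2) and (1, 2)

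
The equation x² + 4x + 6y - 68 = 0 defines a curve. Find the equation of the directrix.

Only x is squared. Complete the square in x: (x + 2)² = -6(y - 12).
Vertex (-2, 12); 4p = -6 so p = -3/2. Opens down.
Directrix is the horizontal line y = k − p = 12 − (-3/2) = 27/2.

y = 27/2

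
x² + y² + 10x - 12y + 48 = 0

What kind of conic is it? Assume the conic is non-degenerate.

circle

No xy term. Coefficients of x² and y² are A = 1, C = 1.
A = C (same sign) ⇒ circle.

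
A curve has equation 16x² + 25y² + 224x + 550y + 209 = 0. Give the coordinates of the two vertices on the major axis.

16(x² + 14x) + 25(y² + 22y) = -209
Completing the square gives 16(x + 7)² + 25(y + 11)² = -209 + 784 + 3025 = 3600.
Divide through by 3600 to get (x + 7)²/225 + (y + 11)²/144 = 1.
Ellipse, center (-7, -11), major axis horizontal; a² = 225, b² = 144.
a = 15. Vertices at (h ± a, k).

(-22, -11) and (8, -11)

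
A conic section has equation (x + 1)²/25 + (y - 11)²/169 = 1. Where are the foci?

(-1, -1) and (-1, 23)

Center (-1, 11). The larger denominator 169 sits under the y-term, so the major axis is vertical; a² = 169, b² = 25.
c² = a² - b² = 169 - 25 = 144, so c = 12.
Foci lie on the vertical axis through the center: (h, k ± c).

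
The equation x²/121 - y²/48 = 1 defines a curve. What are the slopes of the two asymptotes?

Center (0, 0). The positive term is the x-term, so the transverse axis is horizontal; a² = 121, b² = 48.
For a horizontal hyperbola the asymptotes have slope ±b/a.
Here that is ±4√3/11.

4√3/11 and -4√3/11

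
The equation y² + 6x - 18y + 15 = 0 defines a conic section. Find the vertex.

(11, 9)

Only y is squared. Complete the square in y: (y - 9)² = -6(x - 11).
Vertex (11, 9); 4p = -6 so p = -3/2. Opens left.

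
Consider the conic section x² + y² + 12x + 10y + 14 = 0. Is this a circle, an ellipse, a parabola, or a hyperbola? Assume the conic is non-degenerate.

No xy term. Coefficients of x² and y² are A = 1, C = 1.
A = C (same sign) ⇒ circle.

circle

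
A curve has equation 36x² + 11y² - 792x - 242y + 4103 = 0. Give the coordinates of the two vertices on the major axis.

(11, -1) and (11, 23)

36(x² - 22x) + 11(y² - 22y) = -4103
Completing the square gives 36(x - 11)² + 11(y - 11)² = -4103 + 4356 + 1331 = 1584.
Dividing both sides by 1584: (x - 11)²/44 + (y - 11)²/144 = 1
Ellipse, center (11, 11), major axis vertical; a² = 144, b² = 44.
a = 12. Vertices at (h, k ± a).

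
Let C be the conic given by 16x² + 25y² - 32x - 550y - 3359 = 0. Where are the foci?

(-11, 11) and (13, 11)

Rearranging, 16(x² - 2x) + 25(y² - 22y) = 3359.
Complete the square: 16(x - 1)² + 25(y - 11)² = 3359 + 16 + 3025 = 6400
Dividing both sides by 6400: (x - 1)²/400 + (y - 11)²/256 = 1
Ellipse, center (1, 11), major axis horizontal; a² = 400, b² = 256.
c² = a² - b² = 400 - 256 = 144, so c = 12.
Foci lie on the horizontal axis through the center: (h ± c, k).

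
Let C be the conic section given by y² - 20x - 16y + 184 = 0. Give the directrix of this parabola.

Only y is squared. Complete the square in y: (y - 8)² = 20(x - 6).
Vertex (6, 8); 4p = 20 so p = 5. Opens right.
Directrix is the vertical line x = h − p = 6 − (5) = 1.

x = 1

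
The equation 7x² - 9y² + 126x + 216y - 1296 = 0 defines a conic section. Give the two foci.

Group: 7(x² + 18x) -9(y² - 24y) = 1296
7(x + 9)² -9(y - 12)² = 1296 + 567 - 1296 = 567
Dividing both sides by 567: (x + 9)²/81 - (y - 12)²/63 = 1
Hyperbola, center (-9, 12), transverse axis horizontal; a² = 81, b² = 63.
c² = a² + b² = 81 + 63 = 144, so c = 12.
Foci lie on the horizontal axis through the center: (h ± c, k).

(-21, 12) and (3, 12)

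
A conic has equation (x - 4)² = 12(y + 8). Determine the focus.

Vertex (4, -8); 4p = 12 so p = 3. Opens up.
Focus is p units from the vertex along the axis: (h, k + p).

(4, -5)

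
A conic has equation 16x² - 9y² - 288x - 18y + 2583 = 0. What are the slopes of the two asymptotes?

4/3 and -4/3

Rearranging, 16(x² - 18x) -9(y² + 2y) = -2583.
Complete the square: 16(x - 9)² -9(y + 1)² = -2583 + 1296 - 9 = -1296
Divide by -1296: (y + 1)²/144 - (x - 9)²/81 = 1
Hyperbola, center (9, -1), transverse axis vertical; a² = 144, b² = 81.
For a vertical hyperbola the asymptotes have slope ±a/b.
Here that is ±12/9 = ±4/3.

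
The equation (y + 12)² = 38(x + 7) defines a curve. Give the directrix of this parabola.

Vertex (-7, -12); 4p = 38 so p = 19/2. Opens right.
Directrix is the vertical line x = h − p = -7 − (19/2) = -33/2.

x = -33/2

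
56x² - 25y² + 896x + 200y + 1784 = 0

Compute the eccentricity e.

Rearranging, 56(x² + 16x) -25(y² - 8y) = -1784.
Complete the square: 56(x + 8)² -25(y - 4)² = -1784 + 3584 - 400 = 1400
Divide through by 1400 to get (x + 8)²/25 - (y - 4)²/56 = 1.
Hyperbola, center (-8, 4), transverse axis horizontal; a² = 25, b² = 56.
c² = a² + b² = 81, so c = 9.
e = c/a = 9/5.

e = 9/5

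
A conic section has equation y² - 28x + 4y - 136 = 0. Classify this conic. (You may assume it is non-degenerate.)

parabola

No xy term. Coefficients of x² and y² are A = 0, C = 1.
Exactly one squared variable ⇒ parabola.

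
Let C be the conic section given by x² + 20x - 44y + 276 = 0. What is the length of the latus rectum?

Only x is squared. Complete the square in x: (x + 10)² = 44(y - 4).
Vertex (-10, 4); 4p = 44 so p = 11. Opens up.
Latus rectum length = |4p| = 44.

44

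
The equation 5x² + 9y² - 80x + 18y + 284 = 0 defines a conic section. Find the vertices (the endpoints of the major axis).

Group the x- and y-terms: 5(x² - 16x) + 9(y² + 2y) = -284
Completing the square gives 5(x - 8)² + 9(y + 1)² = -284 + 320 + 9 = 45.
Divide by 45: (x - 8)²/9 + (y + 1)²/5 = 1
Ellipse, center (8, -1), major axis horizontal; a² = 9, b² = 5.
a = 3. Vertices at (h ± a, k).

(5, -1) and (11, -1)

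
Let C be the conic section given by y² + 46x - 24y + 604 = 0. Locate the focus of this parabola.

(-43/2, 12)

Only y is squared. Complete the square in y: (y - 12)² = -46(x + 10).
Vertex (-10, 12); 4p = -46 so p = -23/2. Opens left.
Focus is p units from the vertex along the axis: (h + p, k).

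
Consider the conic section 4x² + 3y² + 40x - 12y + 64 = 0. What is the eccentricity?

Collect terms: 4(x² + 10x) + 3(y² - 4y) = -64
Completing the square gives 4(x + 5)² + 3(y - 2)² = -64 + 100 + 12 = 48.
Dividing both sides by 48: (x + 5)²/12 + (y - 2)²/16 = 1
Ellipse, center (-5, 2), major axis vertical; a² = 16, b² = 12.
c² = a² - b² = 4, so c = 2.
e = c/a = 2/4 = 1/2.

e = 1/2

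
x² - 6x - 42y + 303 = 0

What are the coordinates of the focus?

(3, 35/2)

Only x is squared. Complete the square in x: (x - 3)² = 42(y - 7).
Vertex (3, 7); 4p = 42 so p = 21/2. Opens up.
Focus is p units from the vertex along the axis: (h, k + p).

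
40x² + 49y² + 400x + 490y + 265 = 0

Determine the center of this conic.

(-5, -5)

Group: 40(x² + 10x) + 49(y² + 10y) = -265
40(x + 5)² + 49(y + 5)² = -265 + 1000 + 1225 = 1960
Divide by 1960: (x + 5)²/49 + (y + 5)²/40 = 1
Ellipse with center (-5, -5).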